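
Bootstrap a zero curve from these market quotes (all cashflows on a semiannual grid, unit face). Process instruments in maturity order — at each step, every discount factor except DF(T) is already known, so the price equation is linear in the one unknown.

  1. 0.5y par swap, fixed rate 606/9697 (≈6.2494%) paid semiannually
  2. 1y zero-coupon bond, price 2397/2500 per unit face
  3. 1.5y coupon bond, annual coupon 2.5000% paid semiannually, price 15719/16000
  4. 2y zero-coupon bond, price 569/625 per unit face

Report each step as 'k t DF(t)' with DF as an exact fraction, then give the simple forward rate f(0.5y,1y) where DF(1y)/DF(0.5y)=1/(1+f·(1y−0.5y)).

1 1/2 9697/10000
2 1 2397/2500
3 3/2 1893/2000
4 2 569/625
f(0.5y,1y) = ((9697/10000)/(2397/2500) − 1)/(1/2) = 109/4794 ≈ 2.2737%

step 1 [0.5y] swap r/2=303/9697: DF=(1 − 303/9697·(0))/(1+303/9697) = 9697/10000 ≈ 0.969700
step 2 [1y] zero: DF = P = 2397/2500 ≈ 0.958800
step 3 [1.5y] bond c/2=1/80: DF=(15719/16000 − 1/80·(0.969700+0.958800))/(1+1/80) = 1893/2000 ≈ 0.946500
step 4 [2y] zero: DF = P = 569/625 ≈ 0.910400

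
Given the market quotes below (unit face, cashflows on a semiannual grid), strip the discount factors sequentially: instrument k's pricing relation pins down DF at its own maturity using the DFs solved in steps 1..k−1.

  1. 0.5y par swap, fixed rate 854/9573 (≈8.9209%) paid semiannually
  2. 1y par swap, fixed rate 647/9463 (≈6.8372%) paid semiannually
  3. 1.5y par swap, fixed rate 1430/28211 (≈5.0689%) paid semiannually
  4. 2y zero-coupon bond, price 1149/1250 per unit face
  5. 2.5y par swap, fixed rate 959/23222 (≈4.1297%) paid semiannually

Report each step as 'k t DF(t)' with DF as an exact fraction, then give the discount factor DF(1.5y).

step 1 [0.5y] swap r/2=427/9573: DF=(1 − 427/9573·(0))/(1+427/9573) = 9573/10000 ≈ 0.957300
step 2 [1y] swap r/2=647/18926: DF=(1 − 647/18926·(0.957300))/(1+647/18926) = 9353/10000 ≈ 0.935300
step 3 [1.5y] swap r/2=715/28211: DF=(1 − 715/28211·(0.957300+0.935300))/(1+715/28211) = 1857/2000 ≈ 0.928500
step 4 [2y] zero: DF = P = 1149/1250 ≈ 0.919200
step 5 [2.5y] swap r/2=959/46444: DF=(1 − 959/46444·(0.957300+0.935300+0.928500+0.919200))/(1+959/46444) = 9041/10000 ≈ 0.904100

1 1/2 9573/10000
2 1 9353/10000
3 3/2 1857/2000
4 2 1149/1250
5 5/2 9041/10000
DF(1.5y) = 1857/2000 ≈ 0.928500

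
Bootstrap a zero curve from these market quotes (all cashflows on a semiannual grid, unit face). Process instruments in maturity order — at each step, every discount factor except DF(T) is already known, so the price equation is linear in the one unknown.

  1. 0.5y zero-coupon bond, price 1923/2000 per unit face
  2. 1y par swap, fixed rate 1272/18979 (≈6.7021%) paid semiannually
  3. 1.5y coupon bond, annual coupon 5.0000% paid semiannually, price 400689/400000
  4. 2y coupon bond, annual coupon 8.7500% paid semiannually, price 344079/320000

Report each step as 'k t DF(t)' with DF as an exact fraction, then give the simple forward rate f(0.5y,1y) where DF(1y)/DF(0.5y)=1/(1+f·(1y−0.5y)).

1 1/2 1923/2000
2 1 2341/2500
3 3/2 931/1000
4 2 2279/2500
f(0.5y,1y) = ((1923/2000)/(2341/2500) − 1)/(1/2) = 251/4682 ≈ 5.3610%

step 1 [0.5y] zero: DF = P = 1923/2000 ≈ 0.961500
step 2 [1y] swap r/2=636/18979: DF=(1 − 636/18979·(0.961500))/(1+636/18979) = 2341/2500 ≈ 0.936400
step 3 [1.5y] bond c/2=1/40: DF=(400689/400000 − 1/40·(0.961500+0.936400))/(1+1/40) = 931/1000 ≈ 0.931000
step 4 [2y] bond c/2=7/160: DF=(344079/320000 − 7/160·(0.961500+0.936400+0.931000))/(1+7/160) = 2279/2500 ≈ 0.911600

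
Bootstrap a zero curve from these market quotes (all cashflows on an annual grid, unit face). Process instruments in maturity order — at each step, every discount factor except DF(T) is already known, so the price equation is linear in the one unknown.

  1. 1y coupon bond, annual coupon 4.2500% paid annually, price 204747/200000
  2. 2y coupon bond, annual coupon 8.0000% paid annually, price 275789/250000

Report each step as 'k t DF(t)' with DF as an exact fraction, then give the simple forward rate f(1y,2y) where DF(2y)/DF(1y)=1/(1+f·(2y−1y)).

1 1 491/500
2 2 9487/10000
f(1y,2y) = ((491/500)/(9487/10000) − 1)/(1) = 333/9487 ≈ 3.5101%

step 1 [1y] bond c/1=17/400: DF=(204747/200000 − 17/400·(0))/(1+17/400) = 491/500 ≈ 0.982000
step 2 [2y] bond c/1=2/25: DF=(275789/250000 − 2/25·(0.982000))/(1+2/25) = 9487/10000 ≈ 0.948700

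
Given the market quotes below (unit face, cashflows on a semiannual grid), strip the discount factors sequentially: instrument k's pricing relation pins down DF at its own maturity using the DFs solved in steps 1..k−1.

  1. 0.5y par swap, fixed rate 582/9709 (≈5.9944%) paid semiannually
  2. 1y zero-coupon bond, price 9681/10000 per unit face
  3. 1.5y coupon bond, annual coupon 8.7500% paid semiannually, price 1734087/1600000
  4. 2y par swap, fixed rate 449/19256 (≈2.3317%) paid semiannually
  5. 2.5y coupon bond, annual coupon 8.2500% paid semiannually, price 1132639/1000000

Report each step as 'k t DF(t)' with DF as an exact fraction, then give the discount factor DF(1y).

1 1/2 9709/10000
2 1 9681/10000
3 3/2 9571/10000
4 2 9551/10000
5 5/2 1169/1250
DF(1y) = 9681/10000 ≈ 0.968100

step 1 [0.5y] swap r/2=291/9709: DF=(1 − 291/9709·(0))/(1+291/9709) = 9709/10000 ≈ 0.970900
step 2 [1y] zero: DF = P = 9681/10000 ≈ 0.968100
step 3 [1.5y] bond c/2=7/160: DF=(1734087/1600000 − 7/160·(0.970900+0.968100))/(1+7/160) = 9571/10000 ≈ 0.957100
step 4 [2y] swap r/2=449/38512: DF=(1 − 449/38512·(0.970900+0.968100+0.957100))/(1+449/38512) = 9551/10000 ≈ 0.955100
step 5 [2.5y] bond c/2=33/800: DF=(1132639/1000000 − 33/800·(0.970900+0.968100+0.957100+0.955100))/(1+33/800) = 1169/1250 ≈ 0.935200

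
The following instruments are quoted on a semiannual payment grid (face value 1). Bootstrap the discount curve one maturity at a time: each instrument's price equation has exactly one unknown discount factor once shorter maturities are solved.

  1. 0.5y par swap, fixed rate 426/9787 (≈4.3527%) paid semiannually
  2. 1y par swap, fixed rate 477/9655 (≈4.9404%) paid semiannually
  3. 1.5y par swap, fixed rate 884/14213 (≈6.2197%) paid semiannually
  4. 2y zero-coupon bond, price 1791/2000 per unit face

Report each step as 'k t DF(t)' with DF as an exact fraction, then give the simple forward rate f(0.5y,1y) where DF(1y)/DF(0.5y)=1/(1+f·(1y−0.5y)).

1 1/2 9787/10000
2 1 9523/10000
3 3/2 2279/2500
4 2 1791/2000
f(0.5y,1y) = ((9787/10000)/(9523/10000) − 1)/(1/2) = 528/9523 ≈ 5.5445%

step 1 [0.5y] swap r/2=213/9787: DF=(1 − 213/9787·(0))/(1+213/9787) = 9787/10000 ≈ 0.978700
step 2 [1y] swap r/2=477/19310: DF=(1 − 477/19310·(0.978700))/(1+477/19310) = 9523/10000 ≈ 0.952300
step 3 [1.5y] swap r/2=442/14213: DF=(1 − 442/14213·(0.978700+0.952300))/(1+442/14213) = 2279/2500 ≈ 0.911600
step 4 [2y] zero: DF = P = 1791/2000 ≈ 0.895500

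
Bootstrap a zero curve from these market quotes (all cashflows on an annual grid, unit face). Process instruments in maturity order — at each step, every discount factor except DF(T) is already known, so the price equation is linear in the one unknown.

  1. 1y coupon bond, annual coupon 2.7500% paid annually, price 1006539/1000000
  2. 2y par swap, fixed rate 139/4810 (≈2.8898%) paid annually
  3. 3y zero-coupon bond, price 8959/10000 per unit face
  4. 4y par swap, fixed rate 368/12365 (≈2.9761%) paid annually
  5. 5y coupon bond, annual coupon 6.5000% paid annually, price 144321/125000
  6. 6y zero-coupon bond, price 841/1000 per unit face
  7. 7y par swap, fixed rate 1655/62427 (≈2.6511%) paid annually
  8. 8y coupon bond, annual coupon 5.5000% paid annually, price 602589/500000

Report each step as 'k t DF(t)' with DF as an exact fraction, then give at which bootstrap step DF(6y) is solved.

1 1 2449/2500
2 2 2361/2500
3 3 8959/10000
4 4 556/625
5 5 8577/10000
6 6 841/1000
7 7 1669/2000
8 8 8169/10000
DF(6y) is solved at step 6

step 1 [1y] bond c/1=11/400: DF=(1006539/1000000 − 11/400·(0))/(1+11/400) = 2449/2500 ≈ 0.979600
step 2 [2y] swap r/1=139/4810: DF=(1 − 139/4810·(0.979600))/(1+139/4810) = 2361/2500 ≈ 0.944400
step 3 [3y] zero: DF = P = 8959/10000 ≈ 0.895900
step 4 [4y] swap r/1=368/12365: DF=(1 − 368/12365·(0.979600+0.944400+0.895900))/(1+368/12365) = 556/625 ≈ 0.889600
step 5 [5y] bond c/1=13/200: DF=(144321/125000 − 13/200·(0.979600+0.944400+0.895900+0.889600))/(1+13/200) = 8577/10000 ≈ 0.857700
step 6 [6y] zero: DF = P = 841/1000 ≈ 0.841000
step 7 [7y] swap r/1=1655/62427: DF=(1 − 1655/62427·(0.979600+0.944400+0.895900+0.889600+0.857700+0.841000))/(1+1655/62427) = 1669/2000 ≈ 0.834500
step 8 [8y] bond c/1=11/200: DF=(602589/500000 − 11/200·(0.979600+0.944400+0.895900+0.889600+0.857700+0.841000+0.834500))/(1+11/200) = 8169/10000 ≈ 0.816900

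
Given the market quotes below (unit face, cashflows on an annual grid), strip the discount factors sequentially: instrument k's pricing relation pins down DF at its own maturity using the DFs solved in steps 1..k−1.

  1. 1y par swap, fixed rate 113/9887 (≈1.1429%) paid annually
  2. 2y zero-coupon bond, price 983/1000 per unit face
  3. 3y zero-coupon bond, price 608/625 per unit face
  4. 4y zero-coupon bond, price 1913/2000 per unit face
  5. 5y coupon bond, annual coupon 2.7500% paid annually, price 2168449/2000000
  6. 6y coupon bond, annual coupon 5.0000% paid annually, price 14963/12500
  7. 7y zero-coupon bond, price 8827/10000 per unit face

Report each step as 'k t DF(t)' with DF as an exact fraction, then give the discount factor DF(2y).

1 1 9887/10000
2 2 983/1000
3 3 608/625
4 4 1913/2000
5 5 2377/2500
6 6 909/1000
7 7 8827/10000
DF(2y) = 983/1000 ≈ 0.983000

step 1 [1y] swap r/1=113/9887: DF=(1 − 113/9887·(0))/(1+113/9887) = 9887/10000 ≈ 0.988700
step 2 [2y] zero: DF = P = 983/1000 ≈ 0.983000
step 3 [3y] zero: DF = P = 608/625 ≈ 0.972800
step 4 [4y] zero: DF = P = 1913/2000 ≈ 0.956500
step 5 [5y] bond c/1=11/400: DF=(2168449/2000000 − 11/400·(0.988700+0.983000+0.972800+0.956500))/(1+11/400) = 2377/2500 ≈ 0.950800
step 6 [6y] bond c/1=1/20: DF=(14963/12500 − 1/20·(0.988700+0.983000+0.972800+0.956500+0.950800))/(1+1/20) = 909/1000 ≈ 0.909000
step 7 [7y] zero: DF = P = 8827/10000 ≈ 0.882700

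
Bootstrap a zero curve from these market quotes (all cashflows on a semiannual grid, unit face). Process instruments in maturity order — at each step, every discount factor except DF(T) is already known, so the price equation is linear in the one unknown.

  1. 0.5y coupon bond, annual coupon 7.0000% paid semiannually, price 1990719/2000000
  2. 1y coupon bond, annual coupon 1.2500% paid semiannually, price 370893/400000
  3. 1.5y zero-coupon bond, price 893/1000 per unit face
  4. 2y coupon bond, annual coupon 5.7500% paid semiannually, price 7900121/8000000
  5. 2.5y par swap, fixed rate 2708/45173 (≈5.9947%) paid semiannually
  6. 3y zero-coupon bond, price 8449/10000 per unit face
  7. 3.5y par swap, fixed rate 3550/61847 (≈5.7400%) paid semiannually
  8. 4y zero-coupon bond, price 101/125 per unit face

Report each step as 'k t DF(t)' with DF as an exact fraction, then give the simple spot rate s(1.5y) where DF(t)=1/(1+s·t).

step 1 [0.5y] bond c/2=7/200: DF=(1990719/2000000 − 7/200·(0))/(1+7/200) = 9617/10000 ≈ 0.961700
step 2 [1y] bond c/2=1/160: DF=(370893/400000 − 1/160·(0.961700))/(1+1/160) = 1831/2000 ≈ 0.915500
step 3 [1.5y] zero: DF = P = 893/1000 ≈ 0.893000
step 4 [2y] bond c/2=23/800: DF=(7900121/8000000 − 23/800·(0.961700+0.915500+0.893000))/(1+23/800) = 353/400 ≈ 0.882500
step 5 [2.5y] swap r/2=1354/45173: DF=(1 − 1354/45173·(0.961700+0.915500+0.893000+0.882500))/(1+1354/45173) = 4323/5000 ≈ 0.864600
step 6 [3y] zero: DF = P = 8449/10000 ≈ 0.844900
step 7 [3.5y] swap r/2=1775/61847: DF=(1 − 1775/61847·(0.961700+0.915500+0.893000+0.882500+0.864600+0.844900))/(1+1775/61847) = 329/400 ≈ 0.822500
step 8 [4y] zero: DF = P = 101/125 ≈ 0.808000

1 1/2 9617/10000
2 1 1831/2000
3 3/2 893/1000
4 2 353/400
5 5/2 4323/5000
6 3 8449/10000
7 7/2 329/400
8 4 101/125
s(1.5y) = (1/(893/1000) − 1)/(3/2) = 214/2679 ≈ 7.9881%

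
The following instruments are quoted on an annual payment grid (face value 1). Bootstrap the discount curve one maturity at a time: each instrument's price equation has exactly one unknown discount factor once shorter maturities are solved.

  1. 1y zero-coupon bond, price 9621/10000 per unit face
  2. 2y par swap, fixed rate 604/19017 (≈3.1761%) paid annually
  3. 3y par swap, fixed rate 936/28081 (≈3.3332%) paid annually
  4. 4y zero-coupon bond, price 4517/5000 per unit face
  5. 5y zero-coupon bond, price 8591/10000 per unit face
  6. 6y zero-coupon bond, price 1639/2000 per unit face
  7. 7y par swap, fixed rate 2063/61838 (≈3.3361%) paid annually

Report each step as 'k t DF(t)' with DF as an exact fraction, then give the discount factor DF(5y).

1 1 9621/10000
2 2 2349/2500
3 3 1133/1250
4 4 4517/5000
5 5 8591/10000
6 6 1639/2000
7 7 7937/10000
DF(5y) = 8591/10000 ≈ 0.859100

step 1 [1y] zero: DF = P = 9621/10000 ≈ 0.962100
step 2 [2y] swap r/1=604/19017: DF=(1 − 604/19017·(0.962100))/(1+604/19017) = 2349/2500 ≈ 0.939600
step 3 [3y] swap r/1=936/28081: DF=(1 − 936/28081·(0.962100+0.939600))/(1+936/28081) = 1133/1250 ≈ 0.906400
step 4 [4y] zero: DF = P = 4517/5000 ≈ 0.903400
step 5 [5y] zero: DF = P = 8591/10000 ≈ 0.859100
step 6 [6y] zero: DF = P = 1639/2000 ≈ 0.819500
step 7 [7y] swap r/1=2063/61838: DF=(1 − 2063/61838·(0.962100+0.939600+0.906400+0.903400+0.859100+0.819500))/(1+2063/61838) = 7937/10000 ≈ 0.793700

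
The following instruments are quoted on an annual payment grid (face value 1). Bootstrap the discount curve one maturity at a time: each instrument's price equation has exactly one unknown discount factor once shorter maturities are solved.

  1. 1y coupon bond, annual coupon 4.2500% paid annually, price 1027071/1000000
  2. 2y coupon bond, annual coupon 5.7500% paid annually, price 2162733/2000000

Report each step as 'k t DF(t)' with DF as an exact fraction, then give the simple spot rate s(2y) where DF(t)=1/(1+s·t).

1 1 2463/2500
2 2 969/1000
s(2y) = (1/(969/1000) − 1)/(2) = 31/1938 ≈ 1.5996%

step 1 [1y] bond c/1=17/400: DF=(1027071/1000000 − 17/400·(0))/(1+17/400) = 2463/2500 ≈ 0.985200
step 2 [2y] bond c/1=23/400: DF=(2162733/2000000 − 23/400·(0.985200))/(1+23/400) = 969/1000 ≈ 0.969000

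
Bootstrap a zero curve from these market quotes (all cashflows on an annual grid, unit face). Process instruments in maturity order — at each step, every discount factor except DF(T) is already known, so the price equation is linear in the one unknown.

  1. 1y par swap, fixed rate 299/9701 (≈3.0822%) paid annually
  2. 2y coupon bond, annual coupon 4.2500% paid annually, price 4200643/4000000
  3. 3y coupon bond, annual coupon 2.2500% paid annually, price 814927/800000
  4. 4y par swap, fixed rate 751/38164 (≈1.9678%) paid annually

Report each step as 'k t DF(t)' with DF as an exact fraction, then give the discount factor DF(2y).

1 1 9701/10000
2 2 4839/5000
3 3 596/625
4 4 9249/10000
DF(2y) = 4839/5000 ≈ 0.967800

step 1 [1y] swap r/1=299/9701: DF=(1 − 299/9701·(0))/(1+299/9701) = 9701/10000 ≈ 0.970100
step 2 [2y] bond c/1=17/400: DF=(4200643/4000000 − 17/400·(0.970100))/(1+17/400) = 4839/5000 ≈ 0.967800
step 3 [3y] bond c/1=9/400: DF=(814927/800000 − 9/400·(0.970100+0.967800))/(1+9/400) = 596/625 ≈ 0.953600
step 4 [4y] swap r/1=751/38164: DF=(1 − 751/38164·(0.970100+0.967800+0.953600))/(1+751/38164) = 9249/10000 ≈ 0.924900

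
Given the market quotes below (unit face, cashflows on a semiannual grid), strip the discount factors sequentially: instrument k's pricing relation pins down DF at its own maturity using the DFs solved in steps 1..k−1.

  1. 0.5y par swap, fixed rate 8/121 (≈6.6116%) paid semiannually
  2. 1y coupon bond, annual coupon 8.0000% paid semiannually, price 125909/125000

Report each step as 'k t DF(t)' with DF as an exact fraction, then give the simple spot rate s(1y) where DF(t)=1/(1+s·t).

step 1 [0.5y] swap r/2=4/121: DF=(1 − 4/121·(0))/(1+4/121) = 121/125 ≈ 0.968000
step 2 [1y] bond c/2=1/25: DF=(125909/125000 − 1/25·(0.968000))/(1+1/25) = 9313/10000 ≈ 0.931300

1 1/2 121/125
2 1 9313/10000
s(1y) = (1/(9313/10000) − 1)/(1) = 687/9313 ≈ 7.3768%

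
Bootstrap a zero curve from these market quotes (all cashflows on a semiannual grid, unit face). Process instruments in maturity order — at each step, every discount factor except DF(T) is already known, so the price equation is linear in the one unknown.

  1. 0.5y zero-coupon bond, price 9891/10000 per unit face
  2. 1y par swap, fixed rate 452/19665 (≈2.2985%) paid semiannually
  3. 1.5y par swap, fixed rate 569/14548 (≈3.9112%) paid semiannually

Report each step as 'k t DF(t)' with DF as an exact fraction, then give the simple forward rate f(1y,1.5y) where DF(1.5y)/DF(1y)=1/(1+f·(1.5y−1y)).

1 1/2 9891/10000
2 1 4887/5000
3 3/2 9431/10000
f(1y,1.5y) = ((4887/5000)/(9431/10000) − 1)/(1/2) = 686/9431 ≈ 7.2739%

step 1 [0.5y] zero: DF = P = 9891/10000 ≈ 0.989100
step 2 [1y] swap r/2=226/19665: DF=(1 − 226/19665·(0.989100))/(1+226/19665) = 4887/5000 ≈ 0.977400
step 3 [1.5y] swap r/2=569/29096: DF=(1 − 569/29096·(0.989100+0.977400))/(1+569/29096) = 9431/10000 ≈ 0.943100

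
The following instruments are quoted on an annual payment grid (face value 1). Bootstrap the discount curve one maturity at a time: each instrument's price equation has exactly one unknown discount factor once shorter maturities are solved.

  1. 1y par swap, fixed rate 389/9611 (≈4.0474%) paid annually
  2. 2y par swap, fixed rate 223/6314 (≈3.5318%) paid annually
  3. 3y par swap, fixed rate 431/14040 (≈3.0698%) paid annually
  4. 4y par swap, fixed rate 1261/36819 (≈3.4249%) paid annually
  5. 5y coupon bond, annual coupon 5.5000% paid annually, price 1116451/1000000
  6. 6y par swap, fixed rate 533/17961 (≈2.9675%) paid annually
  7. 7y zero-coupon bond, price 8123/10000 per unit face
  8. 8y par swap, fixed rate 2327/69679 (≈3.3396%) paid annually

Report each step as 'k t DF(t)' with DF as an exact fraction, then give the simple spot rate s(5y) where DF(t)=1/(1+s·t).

step 1 [1y] swap r/1=389/9611: DF=(1 − 389/9611·(0))/(1+389/9611) = 9611/10000 ≈ 0.961100
step 2 [2y] swap r/1=223/6314: DF=(1 − 223/6314·(0.961100))/(1+223/6314) = 9331/10000 ≈ 0.933100
step 3 [3y] swap r/1=431/14040: DF=(1 − 431/14040·(0.961100+0.933100))/(1+431/14040) = 4569/5000 ≈ 0.913800
step 4 [4y] swap r/1=1261/36819: DF=(1 − 1261/36819·(0.961100+0.933100+0.913800))/(1+1261/36819) = 8739/10000 ≈ 0.873900
step 5 [5y] bond c/1=11/200: DF=(1116451/1000000 − 11/200·(0.961100+0.933100+0.913800+0.873900))/(1+11/200) = 8663/10000 ≈ 0.866300
step 6 [6y] swap r/1=533/17961: DF=(1 − 533/17961·(0.961100+0.933100+0.913800+0.873900+0.866300))/(1+533/17961) = 8401/10000 ≈ 0.840100
step 7 [7y] zero: DF = P = 8123/10000 ≈ 0.812300
step 8 [8y] swap r/1=2327/69679: DF=(1 − 2327/69679·(0.961100+0.933100+0.913800+0.873900+0.866300+0.840100+0.812300))/(1+2327/69679) = 7673/10000 ≈ 0.767300

1 1 9611/10000
2 2 9331/10000
3 3 4569/5000
4 4 8739/10000
5 5 8663/10000
6 6 8401/10000
7 7 8123/10000
8 8 7673/10000
s(5y) = (1/(8663/10000) − 1)/(5) = 1337/43315 ≈ 3.0867%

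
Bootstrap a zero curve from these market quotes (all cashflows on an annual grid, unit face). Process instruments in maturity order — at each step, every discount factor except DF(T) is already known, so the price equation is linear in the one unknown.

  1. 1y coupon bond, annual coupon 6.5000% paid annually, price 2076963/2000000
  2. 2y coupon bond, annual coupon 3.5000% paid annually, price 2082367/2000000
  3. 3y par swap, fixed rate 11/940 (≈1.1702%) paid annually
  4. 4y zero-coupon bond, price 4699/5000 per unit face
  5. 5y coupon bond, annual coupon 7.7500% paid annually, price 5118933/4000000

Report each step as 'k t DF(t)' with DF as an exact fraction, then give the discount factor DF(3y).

1 1 9751/10000
2 2 973/1000
3 3 9659/10000
4 4 4699/5000
5 5 1821/2000
DF(3y) = 9659/10000 ≈ 0.965900

step 1 [1y] bond c/1=13/200: DF=(2076963/2000000 − 13/200·(0))/(1+13/200) = 9751/10000 ≈ 0.975100
step 2 [2y] bond c/1=7/200: DF=(2082367/2000000 − 7/200·(0.975100))/(1+7/200) = 973/1000 ≈ 0.973000
step 3 [3y] swap r/1=11/940: DF=(1 − 11/940·(0.975100+0.973000))/(1+11/940) = 9659/10000 ≈ 0.965900
step 4 [4y] zero: DF = P = 4699/5000 ≈ 0.939800
step 5 [5y] bond c/1=31/400: DF=(5118933/4000000 − 31/400·(0.975100+0.973000+0.965900+0.939800))/(1+31/400) = 1821/2000 ≈ 0.910500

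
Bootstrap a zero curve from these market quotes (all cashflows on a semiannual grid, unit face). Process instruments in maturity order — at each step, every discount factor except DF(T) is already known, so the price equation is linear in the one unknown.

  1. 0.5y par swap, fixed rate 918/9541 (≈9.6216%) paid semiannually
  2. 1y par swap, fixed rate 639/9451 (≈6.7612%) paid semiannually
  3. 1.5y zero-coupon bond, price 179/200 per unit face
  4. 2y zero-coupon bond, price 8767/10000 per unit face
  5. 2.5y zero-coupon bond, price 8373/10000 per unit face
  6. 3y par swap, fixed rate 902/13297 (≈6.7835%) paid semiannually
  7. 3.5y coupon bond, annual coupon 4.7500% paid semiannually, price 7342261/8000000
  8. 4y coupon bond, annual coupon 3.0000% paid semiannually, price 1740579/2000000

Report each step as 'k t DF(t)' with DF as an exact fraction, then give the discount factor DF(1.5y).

step 1 [0.5y] swap r/2=459/9541: DF=(1 − 459/9541·(0))/(1+459/9541) = 9541/10000 ≈ 0.954100
step 2 [1y] swap r/2=639/18902: DF=(1 − 639/18902·(0.954100))/(1+639/18902) = 9361/10000 ≈ 0.936100
step 3 [1.5y] zero: DF = P = 179/200 ≈ 0.895000
step 4 [2y] zero: DF = P = 8767/10000 ≈ 0.876700
step 5 [2.5y] zero: DF = P = 8373/10000 ≈ 0.837300
step 6 [3y] swap r/2=451/13297: DF=(1 − 451/13297·(0.954100+0.936100+0.895000+0.876700+0.837300))/(1+451/13297) = 2049/2500 ≈ 0.819600
step 7 [3.5y] bond c/2=19/800: DF=(7342261/8000000 − 19/800·(0.954100+0.936100+0.895000+0.876700+0.837300+0.819600))/(1+19/800) = 7731/10000 ≈ 0.773100
step 8 [4y] bond c/2=3/200: DF=(1740579/2000000 − 3/200·(0.954100+0.936100+0.895000+0.876700+0.837300+0.819600+0.773100))/(1+3/200) = 3837/5000 ≈ 0.767400

1 1/2 9541/10000
2 1 9361/10000
3 3/2 179/200
4 2 8767/10000
5 5/2 8373/10000
6 3 2049/2500
7 7/2 7731/10000
8 4 3837/5000
DF(1.5y) = 179/200 ≈ 0.895000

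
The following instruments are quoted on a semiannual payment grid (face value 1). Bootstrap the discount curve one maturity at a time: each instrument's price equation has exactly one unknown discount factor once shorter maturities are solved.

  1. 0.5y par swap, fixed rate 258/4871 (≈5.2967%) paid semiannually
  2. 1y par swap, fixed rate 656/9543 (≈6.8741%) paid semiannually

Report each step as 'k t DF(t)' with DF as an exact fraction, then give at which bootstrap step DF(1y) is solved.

1 1/2 4871/5000
2 1 584/625
DF(1y) is solved at step 2

step 1 [0.5y] swap r/2=129/4871: DF=(1 − 129/4871·(0))/(1+129/4871) = 4871/5000 ≈ 0.974200
step 2 [1y] swap r/2=328/9543: DF=(1 − 328/9543·(0.974200))/(1+328/9543) = 584/625 ≈ 0.934400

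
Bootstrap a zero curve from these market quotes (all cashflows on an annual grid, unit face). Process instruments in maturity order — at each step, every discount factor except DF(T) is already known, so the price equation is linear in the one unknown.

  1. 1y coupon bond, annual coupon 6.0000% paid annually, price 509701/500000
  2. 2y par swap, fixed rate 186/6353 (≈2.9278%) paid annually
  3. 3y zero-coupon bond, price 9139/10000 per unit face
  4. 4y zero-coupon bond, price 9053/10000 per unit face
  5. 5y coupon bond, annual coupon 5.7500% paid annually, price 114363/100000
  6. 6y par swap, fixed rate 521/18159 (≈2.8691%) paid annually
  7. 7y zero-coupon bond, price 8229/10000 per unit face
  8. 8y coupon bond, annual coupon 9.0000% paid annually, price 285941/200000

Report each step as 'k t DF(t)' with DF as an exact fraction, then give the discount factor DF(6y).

step 1 [1y] bond c/1=3/50: DF=(509701/500000 − 3/50·(0))/(1+3/50) = 9617/10000 ≈ 0.961700
step 2 [2y] swap r/1=186/6353: DF=(1 − 186/6353·(0.961700))/(1+186/6353) = 4721/5000 ≈ 0.944200
step 3 [3y] zero: DF = P = 9139/10000 ≈ 0.913900
step 4 [4y] zero: DF = P = 9053/10000 ≈ 0.905300
step 5 [5y] bond c/1=23/400: DF=(114363/100000 − 23/400·(0.961700+0.944200+0.913900+0.905300))/(1+23/400) = 8789/10000 ≈ 0.878900
step 6 [6y] swap r/1=521/18159: DF=(1 − 521/18159·(0.961700+0.944200+0.913900+0.905300+0.878900))/(1+521/18159) = 8437/10000 ≈ 0.843700
step 7 [7y] zero: DF = P = 8229/10000 ≈ 0.822900
step 8 [8y] bond c/1=9/100: DF=(285941/200000 − 9/100·(0.961700+0.944200+0.913900+0.905300+0.878900+0.843700+0.822900))/(1+9/100) = 7939/10000 ≈ 0.793900

1 1 9617/10000
2 2 4721/5000
3 3 9139/10000
4 4 9053/10000
5 5 8789/10000
6 6 8437/10000
7 7 8229/10000
8 8 7939/10000
DF(6y) = 8437/10000 ≈ 0.843700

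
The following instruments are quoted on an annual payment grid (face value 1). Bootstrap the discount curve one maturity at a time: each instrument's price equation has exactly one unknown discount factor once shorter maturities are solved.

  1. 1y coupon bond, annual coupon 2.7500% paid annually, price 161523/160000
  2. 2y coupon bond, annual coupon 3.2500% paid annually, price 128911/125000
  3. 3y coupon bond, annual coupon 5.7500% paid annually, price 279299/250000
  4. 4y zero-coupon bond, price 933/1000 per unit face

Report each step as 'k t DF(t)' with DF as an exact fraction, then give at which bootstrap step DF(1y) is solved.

1 1 393/400
2 2 9679/10000
3 3 594/625
4 4 933/1000
DF(1y) is solved at step 1

step 1 [1y] bond c/1=11/400: DF=(161523/160000 − 11/400·(0))/(1+11/400) = 393/400 ≈ 0.982500
step 2 [2y] bond c/1=13/400: DF=(128911/125000 − 13/400·(0.982500))/(1+13/400) = 9679/10000 ≈ 0.967900
step 3 [3y] bond c/1=23/400: DF=(279299/250000 − 23/400·(0.982500+0.967900))/(1+23/400) = 594/625 ≈ 0.950400
step 4 [4y] zero: DF = P = 933/1000 ≈ 0.933000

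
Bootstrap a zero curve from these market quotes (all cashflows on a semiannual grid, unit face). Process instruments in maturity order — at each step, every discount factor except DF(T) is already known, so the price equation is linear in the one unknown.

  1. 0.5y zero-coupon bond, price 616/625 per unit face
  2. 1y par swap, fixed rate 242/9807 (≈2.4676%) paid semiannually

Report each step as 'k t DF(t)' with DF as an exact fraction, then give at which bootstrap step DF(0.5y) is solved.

step 1 [0.5y] zero: DF = P = 616/625 ≈ 0.985600
step 2 [1y] swap r/2=121/9807: DF=(1 − 121/9807·(0.985600))/(1+121/9807) = 4879/5000 ≈ 0.975800

1 1/2 616/625
2 1 4879/5000
DF(0.5y) is solved at step 1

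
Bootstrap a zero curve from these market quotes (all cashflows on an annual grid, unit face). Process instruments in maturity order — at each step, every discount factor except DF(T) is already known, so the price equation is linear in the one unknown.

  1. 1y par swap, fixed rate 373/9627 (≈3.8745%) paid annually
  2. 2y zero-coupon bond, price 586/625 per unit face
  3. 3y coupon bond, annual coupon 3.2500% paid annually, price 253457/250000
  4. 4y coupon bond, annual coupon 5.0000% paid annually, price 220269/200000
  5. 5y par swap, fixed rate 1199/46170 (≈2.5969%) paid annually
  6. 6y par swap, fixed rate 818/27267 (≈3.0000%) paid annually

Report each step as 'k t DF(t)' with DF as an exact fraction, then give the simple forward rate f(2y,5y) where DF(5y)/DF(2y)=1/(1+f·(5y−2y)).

step 1 [1y] swap r/1=373/9627: DF=(1 − 373/9627·(0))/(1+373/9627) = 9627/10000 ≈ 0.962700
step 2 [2y] zero: DF = P = 586/625 ≈ 0.937600
step 3 [3y] bond c/1=13/400: DF=(253457/250000 − 13/400·(0.962700+0.937600))/(1+13/400) = 9221/10000 ≈ 0.922100
step 4 [4y] bond c/1=1/20: DF=(220269/200000 − 1/20·(0.962700+0.937600+0.922100))/(1+1/20) = 1829/2000 ≈ 0.914500
step 5 [5y] swap r/1=1199/46170: DF=(1 − 1199/46170·(0.962700+0.937600+0.922100+0.914500))/(1+1199/46170) = 8801/10000 ≈ 0.880100
step 6 [6y] swap r/1=818/27267: DF=(1 − 818/27267·(0.962700+0.937600+0.922100+0.914500+0.880100))/(1+818/27267) = 2091/2500 ≈ 0.836400

1 1 9627/10000
2 2 586/625
3 3 9221/10000
4 4 1829/2000
5 5 8801/10000
6 6 2091/2500
f(2y,5y) = ((586/625)/(8801/10000) − 1)/(3) = 575/26403 ≈ 2.1778%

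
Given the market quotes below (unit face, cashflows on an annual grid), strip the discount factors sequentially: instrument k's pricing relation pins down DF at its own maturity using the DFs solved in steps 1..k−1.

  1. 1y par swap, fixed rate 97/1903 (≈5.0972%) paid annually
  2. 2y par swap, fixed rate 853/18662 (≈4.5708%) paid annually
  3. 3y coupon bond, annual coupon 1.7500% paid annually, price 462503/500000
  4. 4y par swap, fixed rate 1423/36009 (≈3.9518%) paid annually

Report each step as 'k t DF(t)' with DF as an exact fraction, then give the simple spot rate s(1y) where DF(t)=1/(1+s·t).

step 1 [1y] swap r/1=97/1903: DF=(1 − 97/1903·(0))/(1+97/1903) = 1903/2000 ≈ 0.951500
step 2 [2y] swap r/1=853/18662: DF=(1 − 853/18662·(0.951500))/(1+853/18662) = 9147/10000 ≈ 0.914700
step 3 [3y] bond c/1=7/400: DF=(462503/500000 − 7/400·(0.951500+0.914700))/(1+7/400) = 877/1000 ≈ 0.877000
step 4 [4y] swap r/1=1423/36009: DF=(1 − 1423/36009·(0.951500+0.914700+0.877000))/(1+1423/36009) = 8577/10000 ≈ 0.857700

1 1 1903/2000
2 2 9147/10000
3 3 877/1000
4 4 8577/10000
s(1y) = (1/(1903/2000) − 1)/(1) = 97/1903 ≈ 5.0972%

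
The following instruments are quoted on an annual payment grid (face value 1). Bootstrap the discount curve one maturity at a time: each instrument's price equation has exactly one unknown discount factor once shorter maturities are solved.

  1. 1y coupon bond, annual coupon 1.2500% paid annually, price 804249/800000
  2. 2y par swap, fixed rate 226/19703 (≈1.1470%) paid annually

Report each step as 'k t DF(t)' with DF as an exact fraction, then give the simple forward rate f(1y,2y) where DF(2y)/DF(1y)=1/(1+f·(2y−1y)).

step 1 [1y] bond c/1=1/80: DF=(804249/800000 − 1/80·(0))/(1+1/80) = 9929/10000 ≈ 0.992900
step 2 [2y] swap r/1=226/19703: DF=(1 − 226/19703·(0.992900))/(1+226/19703) = 4887/5000 ≈ 0.977400

1 1 9929/10000
2 2 4887/5000
f(1y,2y) = ((9929/10000)/(4887/5000) − 1)/(1) = 155/9774 ≈ 1.5858%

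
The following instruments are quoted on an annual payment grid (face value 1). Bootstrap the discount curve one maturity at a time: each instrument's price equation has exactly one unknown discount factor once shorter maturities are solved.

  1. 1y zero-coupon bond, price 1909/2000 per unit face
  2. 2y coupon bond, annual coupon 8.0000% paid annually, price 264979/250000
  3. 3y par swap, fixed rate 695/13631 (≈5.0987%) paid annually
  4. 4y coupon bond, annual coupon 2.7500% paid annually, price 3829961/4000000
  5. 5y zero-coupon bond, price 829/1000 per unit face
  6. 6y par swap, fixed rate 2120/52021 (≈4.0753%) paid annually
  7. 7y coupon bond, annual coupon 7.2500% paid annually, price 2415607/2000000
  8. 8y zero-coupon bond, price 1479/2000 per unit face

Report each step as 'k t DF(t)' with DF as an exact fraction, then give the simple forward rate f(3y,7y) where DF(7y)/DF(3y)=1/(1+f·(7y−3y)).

1 1 1909/2000
2 2 9107/10000
3 3 861/1000
4 4 8589/10000
5 5 829/1000
6 6 197/250
7 7 1549/2000
8 8 1479/2000
f(3y,7y) = ((861/1000)/(1549/2000) − 1)/(4) = 173/6196 ≈ 2.7921%

step 1 [1y] zero: DF = P = 1909/2000 ≈ 0.954500
step 2 [2y] bond c/1=2/25: DF=(264979/250000 − 2/25·(0.954500))/(1+2/25) = 9107/10000 ≈ 0.910700
step 3 [3y] swap r/1=695/13631: DF=(1 − 695/13631·(0.954500+0.910700))/(1+695/13631) = 861/1000 ≈ 0.861000
step 4 [4y] bond c/1=11/400: DF=(3829961/4000000 − 11/400·(0.954500+0.910700+0.861000))/(1+11/400) = 8589/10000 ≈ 0.858900
step 5 [5y] zero: DF = P = 829/1000 ≈ 0.829000
step 6 [6y] swap r/1=2120/52021: DF=(1 − 2120/52021·(0.954500+0.910700+0.861000+0.858900+0.829000))/(1+2120/52021) = 197/250 ≈ 0.788000
step 7 [7y] bond c/1=29/400: DF=(2415607/2000000 − 29/400·(0.954500+0.910700+0.861000+0.858900+0.829000+0.788000))/(1+29/400) = 1549/2000 ≈ 0.774500
step 8 [8y] zero: DF = P = 1479/2000 ≈ 0.739500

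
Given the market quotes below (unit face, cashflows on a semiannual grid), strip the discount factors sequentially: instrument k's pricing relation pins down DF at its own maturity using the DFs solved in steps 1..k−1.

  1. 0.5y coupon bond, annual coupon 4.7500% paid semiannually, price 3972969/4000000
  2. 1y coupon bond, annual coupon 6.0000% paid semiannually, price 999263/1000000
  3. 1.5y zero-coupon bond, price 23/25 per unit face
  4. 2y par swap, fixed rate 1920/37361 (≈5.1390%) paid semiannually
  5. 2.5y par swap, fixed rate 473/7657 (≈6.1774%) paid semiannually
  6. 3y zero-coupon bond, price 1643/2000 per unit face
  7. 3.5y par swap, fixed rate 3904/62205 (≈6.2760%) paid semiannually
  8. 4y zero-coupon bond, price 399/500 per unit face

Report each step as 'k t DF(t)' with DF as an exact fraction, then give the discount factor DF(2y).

1 1/2 4851/5000
2 1 9419/10000
3 3/2 23/25
4 2 113/125
5 5/2 8581/10000
6 3 1643/2000
7 7/2 503/625
8 4 399/500
DF(2y) = 113/125 ≈ 0.904000

step 1 [0.5y] bond c/2=19/800: DF=(3972969/4000000 − 19/800·(0))/(1+19/800) = 4851/5000 ≈ 0.970200
step 2 [1y] bond c/2=3/100: DF=(999263/1000000 − 3/100·(0.970200))/(1+3/100) = 9419/10000 ≈ 0.941900
step 3 [1.5y] zero: DF = P = 23/25 ≈ 0.920000
step 4 [2y] swap r/2=960/37361: DF=(1 − 960/37361·(0.970200+0.941900+0.920000))/(1+960/37361) = 113/125 ≈ 0.904000
step 5 [2.5y] swap r/2=473/15314: DF=(1 − 473/15314·(0.970200+0.941900+0.920000+0.904000))/(1+473/15314) = 8581/10000 ≈ 0.858100
step 6 [3y] zero: DF = P = 1643/2000 ≈ 0.821500
step 7 [3.5y] swap r/2=1952/62205: DF=(1 − 1952/62205·(0.970200+0.941900+0.920000+0.904000+0.858100+0.821500))/(1+1952/62205) = 503/625 ≈ 0.804800
step 8 [4y] zero: DF = P = 399/500 ≈ 0.798000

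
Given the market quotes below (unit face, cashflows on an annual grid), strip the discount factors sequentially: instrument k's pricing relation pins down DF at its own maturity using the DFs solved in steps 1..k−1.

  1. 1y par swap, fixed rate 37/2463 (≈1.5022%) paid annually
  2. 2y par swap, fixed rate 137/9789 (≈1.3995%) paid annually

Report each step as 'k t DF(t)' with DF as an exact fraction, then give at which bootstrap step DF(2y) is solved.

step 1 [1y] swap r/1=37/2463: DF=(1 − 37/2463·(0))/(1+37/2463) = 2463/2500 ≈ 0.985200
step 2 [2y] swap r/1=137/9789: DF=(1 − 137/9789·(0.985200))/(1+137/9789) = 4863/5000 ≈ 0.972600

1 1 2463/2500
2 2 4863/5000
DF(2y) is solved at step 2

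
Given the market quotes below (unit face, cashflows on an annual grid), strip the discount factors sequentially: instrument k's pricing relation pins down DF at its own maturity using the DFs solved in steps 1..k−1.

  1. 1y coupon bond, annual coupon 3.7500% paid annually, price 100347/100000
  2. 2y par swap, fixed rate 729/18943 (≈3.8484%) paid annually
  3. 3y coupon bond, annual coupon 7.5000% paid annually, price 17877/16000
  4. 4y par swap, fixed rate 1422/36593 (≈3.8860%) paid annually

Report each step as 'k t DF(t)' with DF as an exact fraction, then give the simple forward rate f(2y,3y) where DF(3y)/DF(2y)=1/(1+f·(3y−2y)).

step 1 [1y] bond c/1=3/80: DF=(100347/100000 − 3/80·(0))/(1+3/80) = 1209/1250 ≈ 0.967200
step 2 [2y] swap r/1=729/18943: DF=(1 − 729/18943·(0.967200))/(1+729/18943) = 9271/10000 ≈ 0.927100
step 3 [3y] bond c/1=3/40: DF=(17877/16000 − 3/40·(0.967200+0.927100))/(1+3/40) = 567/625 ≈ 0.907200
step 4 [4y] swap r/1=1422/36593: DF=(1 − 1422/36593·(0.967200+0.927100+0.907200))/(1+1422/36593) = 4289/5000 ≈ 0.857800

1 1 1209/1250
2 2 9271/10000
3 3 567/625
4 4 4289/5000
f(2y,3y) = ((9271/10000)/(567/625) − 1)/(1) = 199/9072 ≈ 2.1936%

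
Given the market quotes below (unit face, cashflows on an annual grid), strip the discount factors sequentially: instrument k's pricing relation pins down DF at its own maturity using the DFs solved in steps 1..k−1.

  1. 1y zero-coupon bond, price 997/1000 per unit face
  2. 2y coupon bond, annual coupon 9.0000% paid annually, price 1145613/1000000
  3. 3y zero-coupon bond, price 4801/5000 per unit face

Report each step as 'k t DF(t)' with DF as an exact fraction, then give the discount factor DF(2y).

1 1 997/1000
2 2 9687/10000
3 3 4801/5000
DF(2y) = 9687/10000 ≈ 0.968700

step 1 [1y] zero: DF = P = 997/1000 ≈ 0.997000
step 2 [2y] bond c/1=9/100: DF=(1145613/1000000 − 9/100·(0.997000))/(1+9/100) = 9687/10000 ≈ 0.968700
step 3 [3y] zero: DF = P = 4801/5000 ≈ 0.960200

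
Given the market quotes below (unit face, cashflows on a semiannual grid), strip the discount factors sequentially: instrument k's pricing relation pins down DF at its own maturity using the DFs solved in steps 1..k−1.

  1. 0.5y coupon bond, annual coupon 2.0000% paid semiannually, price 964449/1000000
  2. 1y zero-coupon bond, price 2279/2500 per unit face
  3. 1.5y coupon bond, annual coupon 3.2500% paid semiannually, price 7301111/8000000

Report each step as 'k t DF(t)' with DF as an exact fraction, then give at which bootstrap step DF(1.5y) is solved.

1 1/2 9549/10000
2 1 2279/2500
3 3/2 4341/5000
DF(1.5y) is solved at step 3

step 1 [0.5y] bond c/2=1/100: DF=(964449/1000000 − 1/100·(0))/(1+1/100) = 9549/10000 ≈ 0.954900
step 2 [1y] zero: DF = P = 2279/2500 ≈ 0.911600
step 3 [1.5y] bond c/2=13/800: DF=(7301111/8000000 − 13/800·(0.954900+0.911600))/(1+13/800) = 4341/5000 ≈ 0.868200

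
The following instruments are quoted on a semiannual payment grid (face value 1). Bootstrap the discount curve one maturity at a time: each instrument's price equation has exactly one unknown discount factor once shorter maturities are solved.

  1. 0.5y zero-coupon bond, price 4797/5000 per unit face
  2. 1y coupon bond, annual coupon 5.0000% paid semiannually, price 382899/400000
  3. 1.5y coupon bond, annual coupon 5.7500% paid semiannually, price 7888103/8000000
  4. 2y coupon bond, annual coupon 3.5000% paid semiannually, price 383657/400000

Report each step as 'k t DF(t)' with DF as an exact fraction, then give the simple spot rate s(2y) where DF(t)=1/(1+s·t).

step 1 [0.5y] zero: DF = P = 4797/5000 ≈ 0.959400
step 2 [1y] bond c/2=1/40: DF=(382899/400000 − 1/40·(0.959400))/(1+1/40) = 1821/2000 ≈ 0.910500
step 3 [1.5y] bond c/2=23/800: DF=(7888103/8000000 − 23/800·(0.959400+0.910500))/(1+23/800) = 4531/5000 ≈ 0.906200
step 4 [2y] bond c/2=7/400: DF=(383657/400000 − 7/400·(0.959400+0.910500+0.906200))/(1+7/400) = 8949/10000 ≈ 0.894900

1 1/2 4797/5000
2 1 1821/2000
3 3/2 4531/5000
4 2 8949/10000
s(2y) = (1/(8949/10000) − 1)/(2) = 1051/17898 ≈ 5.8722%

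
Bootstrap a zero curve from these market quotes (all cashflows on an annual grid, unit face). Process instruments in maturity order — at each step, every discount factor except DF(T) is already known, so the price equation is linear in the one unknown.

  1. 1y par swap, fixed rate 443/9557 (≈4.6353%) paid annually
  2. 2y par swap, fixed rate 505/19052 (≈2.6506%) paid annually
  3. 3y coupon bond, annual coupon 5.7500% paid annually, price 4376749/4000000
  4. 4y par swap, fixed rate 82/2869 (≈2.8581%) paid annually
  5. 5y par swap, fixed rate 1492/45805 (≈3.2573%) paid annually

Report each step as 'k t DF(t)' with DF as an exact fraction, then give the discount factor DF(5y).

step 1 [1y] swap r/1=443/9557: DF=(1 − 443/9557·(0))/(1+443/9557) = 9557/10000 ≈ 0.955700
step 2 [2y] swap r/1=505/19052: DF=(1 − 505/19052·(0.955700))/(1+505/19052) = 1899/2000 ≈ 0.949500
step 3 [3y] bond c/1=23/400: DF=(4376749/4000000 − 23/400·(0.955700+0.949500))/(1+23/400) = 9311/10000 ≈ 0.931100
step 4 [4y] swap r/1=82/2869: DF=(1 − 82/2869·(0.955700+0.949500+0.931100))/(1+82/2869) = 4467/5000 ≈ 0.893400
step 5 [5y] swap r/1=1492/45805: DF=(1 − 1492/45805·(0.955700+0.949500+0.931100+0.893400))/(1+1492/45805) = 2127/2500 ≈ 0.850800

1 1 9557/10000
2 2 1899/2000
3 3 9311/10000
4 4 4467/5000
5 5 2127/2500
DF(5y) = 2127/2500 ≈ 0.850800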